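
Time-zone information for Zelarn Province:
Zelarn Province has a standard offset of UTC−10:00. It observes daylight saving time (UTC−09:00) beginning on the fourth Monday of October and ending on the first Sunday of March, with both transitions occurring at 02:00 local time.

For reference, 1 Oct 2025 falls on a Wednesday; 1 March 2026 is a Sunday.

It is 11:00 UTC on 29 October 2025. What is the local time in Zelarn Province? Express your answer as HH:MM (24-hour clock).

02:00

1 October 2025 is a Wednesday, so the first Monday is October 6 and the fourth is October 27.
1 March 2026 is a Sunday, so the first Sunday is March 1.
At the standard offset (UTC−10:00), 11:00 UTC − 10h = 01:00 Zelarn Province standard time.
The standard-time date in Zelarn Province, 29 October 2025, falls between 27 October 2025 and 1 March 2026, so daylight saving is in effect and Zelarn Province is at UTC−09:00.
11:00 UTC − 9h = 02:00 local.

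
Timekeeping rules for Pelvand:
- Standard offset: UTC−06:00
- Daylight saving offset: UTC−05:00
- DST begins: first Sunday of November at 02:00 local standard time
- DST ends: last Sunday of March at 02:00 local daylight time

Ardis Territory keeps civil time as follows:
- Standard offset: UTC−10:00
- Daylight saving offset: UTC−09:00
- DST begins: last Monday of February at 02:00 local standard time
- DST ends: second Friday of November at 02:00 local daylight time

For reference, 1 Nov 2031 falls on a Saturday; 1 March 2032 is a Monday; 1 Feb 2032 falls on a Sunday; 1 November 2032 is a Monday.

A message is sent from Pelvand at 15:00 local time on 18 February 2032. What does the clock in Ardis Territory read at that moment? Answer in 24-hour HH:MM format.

10:00

1 November 2031 is a Saturday, so the first Sunday is November 2.
1 March 2032 is a Monday, so Sundays fall on 7, 14, 21, 28; the last is March 28.
Daylight saving runs 2 November 2031 – 28 March 2032; 18 February 2032 is inside that window, so Pelvand is at UTC−05:00.
15:00 Pelvand + 5h = 20:00 UTC.
1 February 2032 is a Sunday, so Mondays fall on 2, 9, 16, 23; the last is February 23.
1 November 2032 is a Monday, so the first Friday is November 5 and the second is November 12.
At the standard offset (UTC−10:00), 20:00 UTC − 10h = 10:00 Ardis Territory standard time.
The standard-time date in Ardis Territory, 18 February 2032, is outside the daylight-saving period (23 February – 12 November), so Ardis Territory is on standard time, UTC−10:00.
20:00 UTC − 10h = 10:00 Ardis Territory.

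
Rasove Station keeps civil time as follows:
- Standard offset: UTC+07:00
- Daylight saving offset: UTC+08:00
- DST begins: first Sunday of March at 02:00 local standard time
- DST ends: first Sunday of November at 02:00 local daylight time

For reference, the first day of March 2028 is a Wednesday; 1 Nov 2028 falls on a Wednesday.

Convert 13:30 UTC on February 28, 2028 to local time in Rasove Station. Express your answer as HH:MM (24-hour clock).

1 March 2028 is a Wednesday, so the first Sunday is March 5.
1 November 2028 is a Wednesday, so the first Sunday is November 5.
At the standard offset (UTC+07:00), 13:30 UTC + 7h = 20:30 Rasove Station standard time.
The standard-time date in Rasove Station, February 28, 2028, does not fall between 5 March and 5 November, so daylight saving is not in effect and Rasove Station is at UTC+07:00.
13:30 UTC + 7h = 20:30 local.

20:30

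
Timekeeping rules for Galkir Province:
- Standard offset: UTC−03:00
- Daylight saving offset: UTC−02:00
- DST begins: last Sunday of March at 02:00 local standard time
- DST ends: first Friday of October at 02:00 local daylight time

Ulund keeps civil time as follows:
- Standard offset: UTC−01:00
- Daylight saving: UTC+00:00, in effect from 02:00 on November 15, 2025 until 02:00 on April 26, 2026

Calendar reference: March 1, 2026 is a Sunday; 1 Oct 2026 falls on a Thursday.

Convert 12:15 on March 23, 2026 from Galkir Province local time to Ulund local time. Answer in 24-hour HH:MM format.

1 March 2026 is a Sunday, so Sundays fall on 1, 8, 15, 22, 29; the last is March 29.
1 October 2026 is a Thursday, so the first Friday is October 2.
March 23, 2026 is outside the daylight-saving period (29 March – 2 October), so Galkir Province is on standard time, UTC−03:00.
12:15 Galkir Province + 3h = 15:15 UTC.
At the standard offset (UTC−01:00), 15:15 UTC − 1h = 14:15 Ulund standard time.
The standard-time date in Ulund, March 23, 2026, lies within the daylight-saving period (15 November 2025 – 26 April 2026), so Ulund is on daylight time, UTC+00:00.
15:15 UTC + 0h = 15:15 Ulund.

15:15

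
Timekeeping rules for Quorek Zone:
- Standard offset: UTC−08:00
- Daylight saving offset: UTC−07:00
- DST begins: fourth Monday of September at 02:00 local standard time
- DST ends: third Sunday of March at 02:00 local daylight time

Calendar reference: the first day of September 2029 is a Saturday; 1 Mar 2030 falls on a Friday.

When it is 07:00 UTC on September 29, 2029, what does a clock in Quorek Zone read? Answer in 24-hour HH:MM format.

00:00

1 September 2029 is a Saturday, so the first Monday is September 3 and the fourth is September 24.
1 March 2030 is a Friday, so the first Sunday is March 3 and the third is March 17.
At the standard offset (UTC−08:00), 07:00 UTC − 8h = 23:00 Quorek Zone standard time (rolling into the previous day, 28 September 2029).
The standard-time date in Quorek Zone, September 28, 2029, falls between 24 September 2029 and 17 March 2030, so daylight saving is in effect and Quorek Zone is at UTC−07:00.
07:00 UTC − 7h = 00:00 local.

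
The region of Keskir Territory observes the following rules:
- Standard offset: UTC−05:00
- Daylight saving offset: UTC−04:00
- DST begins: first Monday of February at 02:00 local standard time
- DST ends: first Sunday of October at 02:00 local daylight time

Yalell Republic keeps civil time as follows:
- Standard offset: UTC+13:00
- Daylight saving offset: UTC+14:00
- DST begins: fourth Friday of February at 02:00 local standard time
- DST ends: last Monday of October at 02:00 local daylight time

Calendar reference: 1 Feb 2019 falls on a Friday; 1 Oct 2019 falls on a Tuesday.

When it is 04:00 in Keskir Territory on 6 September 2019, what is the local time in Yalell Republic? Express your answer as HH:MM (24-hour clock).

22:00

1 February 2019 is a Friday, so the first Monday is February 4.
1 October 2019 is a Tuesday, so the first Sunday is October 6.
6 September 2019 falls between 4 February and 6 October, so daylight saving is in effect and Keskir Territory is at UTC−04:00.
04:00 Keskir Territory + 4h = 08:00 UTC.
1 February 2019 is a Friday, so the first Friday is February 1 and the fourth is February 22.
1 October 2019 is a Tuesday, so Mondays fall on 7, 14, 21, 28; the last is October 28.
At the standard offset (UTC+13:00), 08:00 UTC + 13h = 21:00 Yalell Republic standard time.
The standard-time date in Yalell Republic, 6 September 2019, lies within the daylight-saving period (22 February – 28 October), so Yalell Republic is on daylight time, UTC+14:00.
08:00 UTC + 14h = 22:00 Yalell Republic.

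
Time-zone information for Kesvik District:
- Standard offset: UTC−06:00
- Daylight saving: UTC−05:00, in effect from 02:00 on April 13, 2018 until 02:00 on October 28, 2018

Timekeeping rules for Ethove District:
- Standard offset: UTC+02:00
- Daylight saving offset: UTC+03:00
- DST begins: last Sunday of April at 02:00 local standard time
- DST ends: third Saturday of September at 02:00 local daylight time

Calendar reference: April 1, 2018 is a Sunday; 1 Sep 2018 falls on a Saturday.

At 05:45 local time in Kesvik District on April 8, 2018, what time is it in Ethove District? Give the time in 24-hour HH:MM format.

April 8, 2018 is outside the daylight-saving period (13 April – 28 October), so Kesvik District is on standard time, UTC−06:00.
05:45 Kesvik District + 6h = 11:45 UTC.
1 April 2018 is a Sunday, so Sundays fall on 1, 8, 15, 22, 29; the last is April 29.
1 September 2018 is a Saturday, so the first Saturday is September 1 and the third is September 15.
At the standard offset (UTC+02:00), 11:45 UTC + 2h = 13:45 Ethove District standard time.
The standard-time date in Ethove District, April 8, 2018, does not fall between 29 April and 15 September, so daylight saving is not in effect and Ethove District is at UTC+02:00.
11:45 UTC + 2h = 13:45 Ethove District.

13:45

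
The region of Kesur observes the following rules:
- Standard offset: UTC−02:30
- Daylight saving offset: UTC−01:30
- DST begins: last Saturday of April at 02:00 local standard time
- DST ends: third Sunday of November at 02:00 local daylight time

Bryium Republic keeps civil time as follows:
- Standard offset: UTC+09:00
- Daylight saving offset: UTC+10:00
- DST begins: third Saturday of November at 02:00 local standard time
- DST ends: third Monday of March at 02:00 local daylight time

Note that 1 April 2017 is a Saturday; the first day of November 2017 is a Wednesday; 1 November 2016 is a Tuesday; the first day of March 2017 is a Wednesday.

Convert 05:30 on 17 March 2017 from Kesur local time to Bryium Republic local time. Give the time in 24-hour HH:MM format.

1 April 2017 is a Saturday, so Saturdays fall on 1, 8, 15, 22, 29; the last is April 29.
1 November 2017 is a Wednesday, so the first Sunday is November 5 and the third is November 19.
Daylight saving runs 29 April – 19 November; 17 March 2017 is outside that window, so Kesur is on standard time at UTC−02:30.
05:30 Kesur + 2h30m = 08:00 UTC.
1 November 2016 is a Tuesday, so the first Saturday is November 5 and the third is November 19.
1 March 2017 is a Wednesday, so the first Monday is March 6 and the third is March 20.
At the standard offset (UTC+09:00), 08:00 UTC + 9h = 17:00 Bryium Republic standard time.
The standard-time date in Bryium Republic, 17 March 2017, lies within the daylight-saving period (19 November 2016 – 20 March 2017), so Bryium Republic is on daylight time, UTC+10:00.
08:00 UTC + 10h = 18:00 Bryium Republic.

18:00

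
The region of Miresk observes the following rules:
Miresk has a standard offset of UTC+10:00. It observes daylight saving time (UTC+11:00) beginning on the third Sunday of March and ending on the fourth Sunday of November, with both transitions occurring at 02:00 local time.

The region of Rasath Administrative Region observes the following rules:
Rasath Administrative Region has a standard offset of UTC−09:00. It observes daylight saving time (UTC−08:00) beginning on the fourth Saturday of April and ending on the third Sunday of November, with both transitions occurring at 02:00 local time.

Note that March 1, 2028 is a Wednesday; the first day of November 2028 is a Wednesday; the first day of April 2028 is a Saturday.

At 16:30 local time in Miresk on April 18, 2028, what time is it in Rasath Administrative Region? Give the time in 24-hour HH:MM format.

20:30

1 March 2028 is a Wednesday, so the first Sunday is March 5 and the third is March 19.
1 November 2028 is a Wednesday, so the first Sunday is November 5 and the fourth is November 26.
Daylight saving runs 19 March – 26 November; April 18, 2028 is inside that window, so Miresk is at UTC+11:00.
16:30 Miresk − 11h = 05:30 UTC.
1 April 2028 is a Saturday, so the first Saturday is April 1 and the fourth is April 22.
1 November 2028 is a Wednesday, so the first Sunday is November 5 and the third is November 19.
At the standard offset (UTC−09:00), 05:30 UTC − 9h = 20:30 Rasath Administrative Region standard time (rolling into the previous day, 17 April 2028).
The standard-time date in Rasath Administrative Region, April 17, 2028, is outside the daylight-saving period (22 April – 19 November), so Rasath Administrative Region is on standard time, UTC−09:00.
05:30 UTC − 9h = 20:30 Rasath Administrative Region (rolling into the previous day, 17 April 2028).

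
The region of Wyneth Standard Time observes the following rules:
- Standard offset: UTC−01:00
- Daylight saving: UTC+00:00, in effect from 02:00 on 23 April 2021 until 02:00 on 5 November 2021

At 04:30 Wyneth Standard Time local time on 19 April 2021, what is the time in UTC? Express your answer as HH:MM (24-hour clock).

19 April 2021 is outside the daylight-saving period (23 April – 5 November), so Wyneth Standard Time is on standard time, UTC−01:00.
04:30 local + 1h = 05:30 UTC.

05:30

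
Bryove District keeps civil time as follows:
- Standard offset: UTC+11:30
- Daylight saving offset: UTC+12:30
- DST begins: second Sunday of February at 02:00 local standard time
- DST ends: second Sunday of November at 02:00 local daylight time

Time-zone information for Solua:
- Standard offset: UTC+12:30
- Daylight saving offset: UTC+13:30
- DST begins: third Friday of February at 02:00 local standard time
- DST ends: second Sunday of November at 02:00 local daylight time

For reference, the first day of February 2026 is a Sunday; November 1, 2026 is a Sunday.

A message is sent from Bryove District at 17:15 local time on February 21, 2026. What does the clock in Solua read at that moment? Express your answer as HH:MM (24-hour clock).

1 February 2026 is a Sunday, so the first Sunday is February 1 and the second is February 8.
1 November 2026 is a Sunday, so the first Sunday is November 1 and the second is November 8.
Daylight saving runs 8 February – 8 November; February 21, 2026 is inside that window, so Bryove District is at UTC+12:30.
17:15 Bryove District − 12h30m = 04:45 UTC.
1 February 2026 is a Sunday, so the first Friday is February 6 and the third is February 20.
1 November 2026 is a Sunday, so the first Sunday is November 1 and the second is November 8.
At the standard offset (UTC+12:30), 04:45 UTC + 12h30m = 17:15 Solua standard time.
Daylight saving runs 20 February – 8 November; the standard-time date in Solua, February 21, 2026, is inside that window, so Solua is at UTC+13:30.
04:45 UTC + 13h30m = 18:15 Solua.

18:15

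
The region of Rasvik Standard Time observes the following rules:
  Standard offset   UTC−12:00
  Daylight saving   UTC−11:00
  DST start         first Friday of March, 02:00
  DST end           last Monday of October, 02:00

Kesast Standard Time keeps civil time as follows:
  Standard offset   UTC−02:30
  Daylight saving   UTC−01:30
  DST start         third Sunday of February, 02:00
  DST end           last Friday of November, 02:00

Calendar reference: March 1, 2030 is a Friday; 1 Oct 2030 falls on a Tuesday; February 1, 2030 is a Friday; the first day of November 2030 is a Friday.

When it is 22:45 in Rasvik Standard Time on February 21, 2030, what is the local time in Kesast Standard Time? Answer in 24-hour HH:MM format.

1 March 2030 is a Friday, so the first Friday is March 1.
1 October 2030 is a Tuesday, so Mondays fall on 7, 14, 21, 28; the last is October 28.
February 21, 2030 is outside the daylight-saving period (1 March – 28 October), so Rasvik Standard Time is on standard time, UTC−12:00.
22:45 Rasvik Standard Time + 12h = 10:45 UTC (rolling into the next day, 22 February 2030).
1 February 2030 is a Friday, so the first Sunday is February 3 and the third is February 17.
1 November 2030 is a Friday, so Fridays fall on 1, 8, 15, 22, 29; the last is November 29.
At the standard offset (UTC−02:30), 10:45 UTC − 2h30m = 08:15 Kesast Standard Time standard time.
The standard-time date in Kesast Standard Time, February 22, 2030, falls between 17 February and 29 November, so daylight saving is in effect and Kesast Standard Time is at UTC−01:30.
10:45 UTC − 1h30m = 09:15 Kesast Standard Time.

09:15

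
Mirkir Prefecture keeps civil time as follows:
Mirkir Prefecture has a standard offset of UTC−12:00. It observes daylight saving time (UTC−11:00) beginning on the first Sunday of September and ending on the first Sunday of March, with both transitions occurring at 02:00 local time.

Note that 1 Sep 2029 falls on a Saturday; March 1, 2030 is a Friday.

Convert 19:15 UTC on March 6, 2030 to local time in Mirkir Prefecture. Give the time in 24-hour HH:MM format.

1 September 2029 is a Saturday, so the first Sunday is September 2.
1 March 2030 is a Friday, so the first Sunday is March 3.
At the standard offset (UTC−12:00), 19:15 UTC − 12h = 07:15 Mirkir Prefecture standard time.
The standard-time date in Mirkir Prefecture, March 6, 2030, is outside the daylight-saving period (2 September 2029 – 3 March 2030), so Mirkir Prefecture is on standard time, UTC−12:00.
19:15 UTC − 12h = 07:15 local.

07:15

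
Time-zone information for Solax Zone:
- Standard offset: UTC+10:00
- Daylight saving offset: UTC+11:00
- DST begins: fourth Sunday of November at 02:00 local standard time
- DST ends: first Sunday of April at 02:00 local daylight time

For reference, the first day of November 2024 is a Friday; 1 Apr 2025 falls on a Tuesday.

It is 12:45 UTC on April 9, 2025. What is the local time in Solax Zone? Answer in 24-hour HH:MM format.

22:45

1 November 2024 is a Friday, so the first Sunday is November 3 and the fourth is November 24.
1 April 2025 is a Tuesday, so the first Sunday is April 6.
At the standard offset (UTC+10:00), 12:45 UTC + 10h = 22:45 Solax Zone standard time.
The standard-time date in Solax Zone, April 9, 2025, does not fall between 24 November 2024 and 6 April 2025, so daylight saving is not in effect and Solax Zone is at UTC+10:00.
12:45 UTC + 10h = 22:45 local.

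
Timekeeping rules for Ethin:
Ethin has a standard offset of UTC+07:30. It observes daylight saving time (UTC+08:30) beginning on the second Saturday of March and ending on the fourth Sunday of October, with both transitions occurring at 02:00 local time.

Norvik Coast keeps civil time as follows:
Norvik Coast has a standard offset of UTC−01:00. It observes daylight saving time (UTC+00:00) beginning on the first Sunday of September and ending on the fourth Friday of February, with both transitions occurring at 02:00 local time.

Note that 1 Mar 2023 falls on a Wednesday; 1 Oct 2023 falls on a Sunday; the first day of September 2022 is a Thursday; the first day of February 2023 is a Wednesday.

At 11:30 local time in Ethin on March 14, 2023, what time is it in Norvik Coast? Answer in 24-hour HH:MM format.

02:00

1 March 2023 is a Wednesday, so the first Saturday is March 4 and the second is March 11.
1 October 2023 is a Sunday, so the first Sunday is October 1 and the fourth is October 22.
March 14, 2023 falls between 11 March and 22 October, so daylight saving is in effect and Ethin is at UTC+08:30.
11:30 Ethin − 8h30m = 03:00 UTC.
1 September 2022 is a Thursday, so the first Sunday is September 4.
1 February 2023 is a Wednesday, so the first Friday is February 3 and the fourth is February 24.
At the standard offset (UTC−01:00), 03:00 UTC − 1h = 02:00 Norvik Coast standard time.
The standard-time date in Norvik Coast, March 14, 2023, is outside the daylight-saving period (4 September 2022 – 24 February 2023), so Norvik Coast is on standard time, UTC−01:00.
03:00 UTC − 1h = 02:00 Norvik Coast.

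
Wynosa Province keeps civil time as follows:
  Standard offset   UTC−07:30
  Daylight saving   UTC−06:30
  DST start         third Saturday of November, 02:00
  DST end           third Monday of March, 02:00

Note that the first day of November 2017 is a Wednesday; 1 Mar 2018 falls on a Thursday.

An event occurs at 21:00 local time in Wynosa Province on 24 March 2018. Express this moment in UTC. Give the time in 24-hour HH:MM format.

04:30

1 November 2017 is a Wednesday, so the first Saturday is November 4 and the third is November 18.
1 March 2018 is a Thursday, so the first Monday is March 5 and the third is March 19.
24 March 2018 does not fall between 18 November 2017 and 19 March 2018, so daylight saving is not in effect and Wynosa Province is at UTC−07:30.
21:00 local + 7h30m = 04:30 UTC (rolling into the next day, 25 March 2018).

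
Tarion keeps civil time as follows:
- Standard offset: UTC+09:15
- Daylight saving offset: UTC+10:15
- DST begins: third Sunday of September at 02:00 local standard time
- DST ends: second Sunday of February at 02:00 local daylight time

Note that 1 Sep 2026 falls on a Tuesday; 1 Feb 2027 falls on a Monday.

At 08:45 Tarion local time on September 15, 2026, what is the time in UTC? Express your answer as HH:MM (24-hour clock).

23:30

1 September 2026 is a Tuesday, so the first Sunday is September 6 and the third is September 20.
1 February 2027 is a Monday, so the first Sunday is February 7 and the second is February 14.
September 15, 2026 is outside the daylight-saving period (20 September 2026 – 14 February 2027), so Tarion is on standard time, UTC+09:15.
08:45 local − 9h15m = 23:30 UTC (rolling into the previous day, 14 September 2026).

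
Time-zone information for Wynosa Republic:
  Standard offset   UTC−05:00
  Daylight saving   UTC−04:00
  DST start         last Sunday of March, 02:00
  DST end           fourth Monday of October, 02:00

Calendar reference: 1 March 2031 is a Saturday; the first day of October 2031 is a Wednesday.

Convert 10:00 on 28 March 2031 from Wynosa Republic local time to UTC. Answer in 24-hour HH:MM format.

15:00

1 March 2031 is a Saturday, so Sundays fall on 2, 9, 16, 23, 30; the last is March 30.
1 October 2031 is a Wednesday, so the first Monday is October 6 and the fourth is October 27.
28 March 2031 does not fall between 30 March and 27 October, so daylight saving is not in effect and Wynosa Republic is at UTC−05:00.
10:00 local + 5h = 15:00 UTC.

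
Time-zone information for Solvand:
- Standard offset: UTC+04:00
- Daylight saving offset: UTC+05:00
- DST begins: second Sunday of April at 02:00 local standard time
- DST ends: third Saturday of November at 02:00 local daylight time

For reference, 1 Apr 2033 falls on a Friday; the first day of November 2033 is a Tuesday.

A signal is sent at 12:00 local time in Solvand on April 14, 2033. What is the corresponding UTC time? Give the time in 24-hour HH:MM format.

07:00

1 April 2033 is a Friday, so the first Sunday is April 3 and the second is April 10.
1 November 2033 is a Tuesday, so the first Saturday is November 5 and the third is November 19.
Daylight saving runs 10 April – 19 November; April 14, 2033 is inside that window, so Solvand is at UTC+05:00.
12:00 local − 5h = 07:00 UTC.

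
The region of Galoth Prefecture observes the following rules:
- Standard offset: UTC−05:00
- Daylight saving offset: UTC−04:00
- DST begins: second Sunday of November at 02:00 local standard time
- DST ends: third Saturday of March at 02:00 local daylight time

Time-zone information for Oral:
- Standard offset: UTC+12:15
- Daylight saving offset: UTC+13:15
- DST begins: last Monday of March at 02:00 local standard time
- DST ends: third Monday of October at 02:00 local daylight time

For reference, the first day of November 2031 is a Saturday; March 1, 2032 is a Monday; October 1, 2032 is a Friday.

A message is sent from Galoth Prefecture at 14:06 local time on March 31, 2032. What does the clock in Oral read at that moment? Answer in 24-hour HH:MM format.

08:21

1 November 2031 is a Saturday, so the first Sunday is November 2 and the second is November 9.
1 March 2032 is a Monday, so the first Saturday is March 6 and the third is March 20.
Daylight saving runs 9 November 2031 – 20 March 2032; March 31, 2032 is outside that window, so Galoth Prefecture is on standard time at UTC−05:00.
14:06 Galoth Prefecture + 5h = 19:06 UTC.
1 March 2032 is a Monday, so Mondays fall on 1, 8, 15, 22, 29; the last is March 29.
1 October 2032 is a Friday, so the first Monday is October 4 and the third is October 18.
At the standard offset (UTC+12:15), 19:06 UTC + 12h15m = 07:21 Oral standard time (rolling into the next day, 1 April 2032).
The standard-time date in Oral, April 1, 2032, falls between 29 March and 18 October, so daylight saving is in effect and Oral is at UTC+13:15.
19:06 UTC + 13h15m = 08:21 Oral (rolling into the next day, 1 April 2032).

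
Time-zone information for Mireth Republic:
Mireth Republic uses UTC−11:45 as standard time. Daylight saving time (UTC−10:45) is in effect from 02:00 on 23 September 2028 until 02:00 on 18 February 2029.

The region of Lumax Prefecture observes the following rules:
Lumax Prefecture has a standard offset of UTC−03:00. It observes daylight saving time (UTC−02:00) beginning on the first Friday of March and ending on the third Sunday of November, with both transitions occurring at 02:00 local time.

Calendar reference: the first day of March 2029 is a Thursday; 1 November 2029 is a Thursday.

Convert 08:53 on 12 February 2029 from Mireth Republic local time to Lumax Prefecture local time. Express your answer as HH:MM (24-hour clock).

12 February 2029 falls between 23 September 2028 and 18 February 2029, so daylight saving is in effect and Mireth Republic is at UTC−10:45.
08:53 Mireth Republic + 10h45m = 19:38 UTC.
1 March 2029 is a Thursday, so the first Friday is March 2.
1 November 2029 is a Thursday, so the first Sunday is November 4 and the third is November 18.
At the standard offset (UTC−03:00), 19:38 UTC − 3h = 16:38 Lumax Prefecture standard time.
Daylight saving runs 2 March – 18 November; the standard-time date in Lumax Prefecture, 12 February 2029, is outside that window, so Lumax Prefecture is on standard time at UTC−03:00.
19:38 UTC − 3h = 16:38 Lumax Prefecture.

16:38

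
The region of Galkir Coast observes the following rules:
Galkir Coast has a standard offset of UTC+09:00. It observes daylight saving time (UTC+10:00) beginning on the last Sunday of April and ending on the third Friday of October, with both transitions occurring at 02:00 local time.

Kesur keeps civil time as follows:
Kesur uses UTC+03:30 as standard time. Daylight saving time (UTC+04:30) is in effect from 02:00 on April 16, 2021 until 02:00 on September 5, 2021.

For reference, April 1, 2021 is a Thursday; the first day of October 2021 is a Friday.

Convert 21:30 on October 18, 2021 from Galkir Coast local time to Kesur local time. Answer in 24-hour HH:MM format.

1 April 2021 is a Thursday, so Sundays fall on 4, 11, 18, 25; the last is April 25.
1 October 2021 is a Friday, so the first Friday is October 1 and the third is October 15.
October 18, 2021 does not fall between 25 April and 15 October, so daylight saving is not in effect and Galkir Coast is at UTC+09:00.
21:30 Galkir Coast − 9h = 12:30 UTC.
At the standard offset (UTC+03:30), 12:30 UTC + 3h30m = 16:00 Kesur standard time.
The standard-time date in Kesur, October 18, 2021, does not fall between 16 April and 5 September, so daylight saving is not in effect and Kesur is at UTC+03:30.
12:30 UTC + 3h30m = 16:00 Kesur.

16:00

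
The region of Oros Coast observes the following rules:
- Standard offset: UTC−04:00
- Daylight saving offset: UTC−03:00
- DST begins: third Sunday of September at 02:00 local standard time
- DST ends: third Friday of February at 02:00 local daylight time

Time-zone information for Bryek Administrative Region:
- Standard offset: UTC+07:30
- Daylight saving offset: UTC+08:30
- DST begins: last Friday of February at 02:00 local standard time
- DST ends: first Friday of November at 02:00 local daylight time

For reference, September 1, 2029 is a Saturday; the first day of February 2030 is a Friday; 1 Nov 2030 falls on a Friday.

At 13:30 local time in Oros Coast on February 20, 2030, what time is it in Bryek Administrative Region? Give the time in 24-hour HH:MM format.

01:00

1 September 2029 is a Saturday, so the first Sunday is September 2 and the third is September 16.
1 February 2030 is a Friday, so the first Friday is February 1 and the third is February 15.
Daylight saving runs 16 September 2029 – 15 February 2030; February 20, 2030 is outside that window, so Oros Coast is on standard time at UTC−04:00.
13:30 Oros Coast + 4h = 17:30 UTC.
1 February 2030 is a Friday, so Fridays fall on 1, 8, 15, 22; the last is February 22.
1 November 2030 is a Friday, so the first Friday is November 1.
At the standard offset (UTC+07:30), 17:30 UTC + 7h30m = 01:00 Bryek Administrative Region standard time (rolling into the next day, 21 February 2030).
The standard-time date in Bryek Administrative Region, February 21, 2030, does not fall between 22 February and 1 November, so daylight saving is not in effect and Bryek Administrative Region is at UTC+07:30.
17:30 UTC + 7h30m = 01:00 Bryek Administrative Region (rolling into the next day, 21 February 2030).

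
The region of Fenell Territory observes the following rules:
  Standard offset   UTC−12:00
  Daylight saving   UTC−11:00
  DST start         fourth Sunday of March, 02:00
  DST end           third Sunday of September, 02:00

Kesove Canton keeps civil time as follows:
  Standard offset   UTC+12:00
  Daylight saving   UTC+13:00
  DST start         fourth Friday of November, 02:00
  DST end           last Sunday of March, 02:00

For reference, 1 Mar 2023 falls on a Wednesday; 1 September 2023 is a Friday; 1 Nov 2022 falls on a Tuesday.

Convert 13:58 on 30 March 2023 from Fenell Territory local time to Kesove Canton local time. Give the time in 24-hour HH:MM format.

1 March 2023 is a Wednesday, so the first Sunday is March 5 and the fourth is March 26.
1 September 2023 is a Friday, so the first Sunday is September 3 and the third is September 17.
30 March 2023 falls between 26 March and 17 September, so daylight saving is in effect and Fenell Territory is at UTC−11:00.
13:58 Fenell Territory + 11h = 00:58 UTC (rolling into the next day, 31 March 2023).
1 November 2022 is a Tuesday, so the first Friday is November 4 and the fourth is November 25.
1 March 2023 is a Wednesday, so Sundays fall on 5, 12, 19, 26; the last is March 26.
At the standard offset (UTC+12:00), 00:58 UTC + 12h = 12:58 Kesove Canton standard time.
The standard-time date in Kesove Canton, 31 March 2023, does not fall between 25 November 2022 and 26 March 2023, so daylight saving is not in effect and Kesove Canton is at UTC+12:00.
00:58 UTC + 12h = 12:58 Kesove Canton.

12:58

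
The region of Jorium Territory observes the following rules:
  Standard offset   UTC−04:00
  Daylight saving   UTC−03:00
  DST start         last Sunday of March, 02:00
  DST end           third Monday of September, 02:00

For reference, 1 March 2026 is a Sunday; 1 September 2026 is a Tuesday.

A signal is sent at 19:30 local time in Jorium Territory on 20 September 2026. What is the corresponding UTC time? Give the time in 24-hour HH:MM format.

22:30

1 March 2026 is a Sunday, so Sundays fall on 1, 8, 15, 22, 29; the last is March 29.
1 September 2026 is a Tuesday, so the first Monday is September 7 and the third is September 21.
Daylight saving runs 29 March – 21 September; 20 September 2026 is inside that window, so Jorium Territory is at UTC−03:00.
19:30 local + 3h = 22:30 UTC.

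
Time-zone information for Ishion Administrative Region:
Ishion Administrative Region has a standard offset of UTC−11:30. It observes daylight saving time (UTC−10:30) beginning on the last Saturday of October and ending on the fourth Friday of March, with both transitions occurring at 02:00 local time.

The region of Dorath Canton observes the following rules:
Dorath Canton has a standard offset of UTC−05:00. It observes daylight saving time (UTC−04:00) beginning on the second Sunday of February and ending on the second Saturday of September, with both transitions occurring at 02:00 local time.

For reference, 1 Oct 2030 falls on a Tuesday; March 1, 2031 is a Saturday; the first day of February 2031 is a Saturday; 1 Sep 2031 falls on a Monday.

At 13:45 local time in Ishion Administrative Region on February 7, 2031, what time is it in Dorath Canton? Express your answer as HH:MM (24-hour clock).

1 October 2030 is a Tuesday, so Saturdays fall on 5, 12, 19, 26; the last is October 26.
1 March 2031 is a Saturday, so the first Friday is March 7 and the fourth is March 28.
February 7, 2031 falls between 26 October 2030 and 28 March 2031, so daylight saving is in effect and Ishion Administrative Region is at UTC−10:30.
13:45 Ishion Administrative Region + 10h30m = 00:15 UTC (rolling into the next day, 8 February 2031).
1 February 2031 is a Saturday, so the first Sunday is February 2 and the second is February 9.
1 September 2031 is a Monday, so the first Saturday is September 6 and the second is September 13.
At the standard offset (UTC−05:00), 00:15 UTC − 5h = 19:15 Dorath Canton standard time (rolling into the previous day, 7 February 2031).
The standard-time date in Dorath Canton, February 7, 2031, is outside the daylight-saving period (9 February – 13 September), so Dorath Canton is on standard time, UTC−05:00.
00:15 UTC − 5h = 19:15 Dorath Canton (rolling into the previous day, 7 February 2031).

19:15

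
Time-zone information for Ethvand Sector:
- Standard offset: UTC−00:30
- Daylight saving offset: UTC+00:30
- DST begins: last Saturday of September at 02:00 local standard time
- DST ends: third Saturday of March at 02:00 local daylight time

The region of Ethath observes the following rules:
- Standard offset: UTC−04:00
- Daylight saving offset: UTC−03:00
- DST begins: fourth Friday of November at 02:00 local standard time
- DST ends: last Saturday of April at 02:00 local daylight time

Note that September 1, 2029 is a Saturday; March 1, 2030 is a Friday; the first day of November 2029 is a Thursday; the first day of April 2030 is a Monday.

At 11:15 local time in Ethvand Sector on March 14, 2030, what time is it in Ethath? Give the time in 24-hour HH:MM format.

1 September 2029 is a Saturday, so Saturdays fall on 1, 8, 15, 22, 29; the last is September 29.
1 March 2030 is a Friday, so the first Saturday is March 2 and the third is March 16.
March 14, 2030 lies within the daylight-saving period (29 September 2029 – 16 March 2030), so Ethvand Sector is on daylight time, UTC+00:30.
11:15 Ethvand Sector − 0h30m = 10:45 UTC.
1 November 2029 is a Thursday, so the first Friday is November 2 and the fourth is November 23.
1 April 2030 is a Monday, so Saturdays fall on 6, 13, 20, 27; the last is April 27.
At the standard offset (UTC−04:00), 10:45 UTC − 4h = 06:45 Ethath standard time.
The standard-time date in Ethath, March 14, 2030, falls between 23 November 2029 and 27 April 2030, so daylight saving is in effect and Ethath is at UTC−03:00.
10:45 UTC − 3h = 07:45 Ethath.

07:45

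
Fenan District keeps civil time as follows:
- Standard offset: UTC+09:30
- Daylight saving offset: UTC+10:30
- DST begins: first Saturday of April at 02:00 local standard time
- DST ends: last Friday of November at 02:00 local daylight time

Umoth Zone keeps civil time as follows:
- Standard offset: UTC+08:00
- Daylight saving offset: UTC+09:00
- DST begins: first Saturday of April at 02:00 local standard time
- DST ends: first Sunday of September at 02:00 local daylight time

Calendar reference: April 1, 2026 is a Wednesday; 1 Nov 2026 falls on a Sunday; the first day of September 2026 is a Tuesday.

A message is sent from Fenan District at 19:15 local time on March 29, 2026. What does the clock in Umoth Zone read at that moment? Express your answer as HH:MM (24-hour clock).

17:45

1 April 2026 is a Wednesday, so the first Saturday is April 4.
1 November 2026 is a Sunday, so Fridays fall on 6, 13, 20, 27; the last is November 27.
Daylight saving runs 4 April – 27 November; March 29, 2026 is outside that window, so Fenan District is on standard time at UTC+09:30.
19:15 Fenan District − 9h30m = 09:45 UTC.
1 April 2026 is a Wednesday, so the first Saturday is April 4.
1 September 2026 is a Tuesday, so the first Sunday is September 6.
At the standard offset (UTC+08:00), 09:45 UTC + 8h = 17:45 Umoth Zone standard time.
The standard-time date in Umoth Zone, March 29, 2026, is outside the daylight-saving period (4 April – 6 September), so Umoth Zone is on standard time, UTC+08:00.
09:45 UTC + 8h = 17:45 Umoth Zone.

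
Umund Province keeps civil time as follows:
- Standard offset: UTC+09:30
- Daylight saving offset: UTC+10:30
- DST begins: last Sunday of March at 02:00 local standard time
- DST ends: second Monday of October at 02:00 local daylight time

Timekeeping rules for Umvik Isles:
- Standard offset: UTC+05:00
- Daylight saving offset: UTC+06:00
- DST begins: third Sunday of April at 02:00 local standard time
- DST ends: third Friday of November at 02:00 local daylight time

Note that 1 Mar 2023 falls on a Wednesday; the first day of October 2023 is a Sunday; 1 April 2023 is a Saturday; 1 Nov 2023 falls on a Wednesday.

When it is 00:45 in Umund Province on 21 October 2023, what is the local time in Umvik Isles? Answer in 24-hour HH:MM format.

1 March 2023 is a Wednesday, so Sundays fall on 5, 12, 19, 26; the last is March 26.
1 October 2023 is a Sunday, so the first Monday is October 2 and the second is October 9.
21 October 2023 does not fall between 26 March and 9 October, so daylight saving is not in effect and Umund Province is at UTC+09:30.
00:45 Umund Province − 9h30m = 15:15 UTC (rolling into the previous day, 20 October 2023).
1 April 2023 is a Saturday, so the first Sunday is April 2 and the third is April 16.
1 November 2023 is a Wednesday, so the first Friday is November 3 and the third is November 17.
At the standard offset (UTC+05:00), 15:15 UTC + 5h = 20:15 Umvik Isles standard time.
The standard-time date in Umvik Isles, 20 October 2023, lies within the daylight-saving period (16 April – 17 November), so Umvik Isles is on daylight time, UTC+06:00.
15:15 UTC + 6h = 21:15 Umvik Isles.

21:15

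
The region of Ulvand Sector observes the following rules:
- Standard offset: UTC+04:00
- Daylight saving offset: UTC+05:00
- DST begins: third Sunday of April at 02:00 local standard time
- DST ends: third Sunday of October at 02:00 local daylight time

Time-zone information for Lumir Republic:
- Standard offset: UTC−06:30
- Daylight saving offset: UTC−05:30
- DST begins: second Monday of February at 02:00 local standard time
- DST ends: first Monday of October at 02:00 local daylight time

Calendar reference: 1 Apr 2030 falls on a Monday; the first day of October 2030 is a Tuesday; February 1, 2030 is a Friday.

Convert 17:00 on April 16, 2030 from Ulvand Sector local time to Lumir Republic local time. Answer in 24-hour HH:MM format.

1 April 2030 is a Monday, so the first Sunday is April 7 and the third is April 21.
1 October 2030 is a Tuesday, so the first Sunday is October 6 and the third is October 20.
Daylight saving runs 21 April – 20 October; April 16, 2030 is outside that window, so Ulvand Sector is on standard time at UTC+04:00.
17:00 Ulvand Sector − 4h = 13:00 UTC.
1 February 2030 is a Friday, so the first Monday is February 4 and the second is February 11.
1 October 2030 is a Tuesday, so the first Monday is October 7.
At the standard offset (UTC−06:30), 13:00 UTC − 6h30m = 06:30 Lumir Republic standard time.
Daylight saving runs 11 February – 7 October; the standard-time date in Lumir Republic, April 16, 2030, is inside that window, so Lumir Republic is at UTC−05:30.
13:00 UTC − 5h30m = 07:30 Lumir Republic.

07:30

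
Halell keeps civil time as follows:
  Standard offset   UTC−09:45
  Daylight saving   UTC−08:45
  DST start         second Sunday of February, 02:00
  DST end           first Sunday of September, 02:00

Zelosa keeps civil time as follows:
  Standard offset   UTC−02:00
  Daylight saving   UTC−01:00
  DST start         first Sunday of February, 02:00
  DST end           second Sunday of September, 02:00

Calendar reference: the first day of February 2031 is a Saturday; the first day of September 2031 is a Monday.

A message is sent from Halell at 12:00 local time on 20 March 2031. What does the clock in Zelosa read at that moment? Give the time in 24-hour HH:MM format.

1 February 2031 is a Saturday, so the first Sunday is February 2 and the second is February 9.
1 September 2031 is a Monday, so the first Sunday is September 7.
20 March 2031 lies within the daylight-saving period (9 February – 7 September), so Halell is on daylight time, UTC−08:45.
12:00 Halell + 8h45m = 20:45 UTC.
1 February 2031 is a Saturday, so the first Sunday is February 2.
1 September 2031 is a Monday, so the first Sunday is September 7 and the second is September 14.
At the standard offset (UTC−02:00), 20:45 UTC − 2h = 18:45 Zelosa standard time.
The standard-time date in Zelosa, 20 March 2031, lies within the daylight-saving period (2 February – 14 September), so Zelosa is on daylight time, UTC−01:00.
20:45 UTC − 1h = 19:45 Zelosa.

19:45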